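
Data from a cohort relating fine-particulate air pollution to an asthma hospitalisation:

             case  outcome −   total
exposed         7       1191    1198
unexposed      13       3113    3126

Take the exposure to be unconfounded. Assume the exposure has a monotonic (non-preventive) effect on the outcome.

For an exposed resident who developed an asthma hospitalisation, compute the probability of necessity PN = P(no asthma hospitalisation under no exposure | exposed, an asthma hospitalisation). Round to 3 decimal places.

PN ≈ 0.288

p₁ = P(outcome | exposed) = 7/1198 = 0.0058431
p₀ = P(outcome | unexposed) = 13/3126 = 0.0041587
Under exogeneity and monotonicity, PN = (p₁ − p₀)/p₁.
PN = (0.0058431 − 0.0041587) / 0.0058431 ≈ 0.2883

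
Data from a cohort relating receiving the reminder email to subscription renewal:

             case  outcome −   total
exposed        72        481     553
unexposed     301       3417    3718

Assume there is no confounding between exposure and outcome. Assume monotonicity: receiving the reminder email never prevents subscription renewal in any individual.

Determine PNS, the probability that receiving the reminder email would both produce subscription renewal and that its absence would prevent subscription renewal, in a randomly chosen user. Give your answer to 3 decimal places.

PNS ≈ 0.049

p₁ = P(outcome | exposed) = 72/553 = 0.1302
p₀ = P(outcome | unexposed) = 301/3718 = 0.080958
Under exogeneity and monotonicity, PNS = p₁ − p₀.
PNS = 0.1302 − 0.080958 = 0.049241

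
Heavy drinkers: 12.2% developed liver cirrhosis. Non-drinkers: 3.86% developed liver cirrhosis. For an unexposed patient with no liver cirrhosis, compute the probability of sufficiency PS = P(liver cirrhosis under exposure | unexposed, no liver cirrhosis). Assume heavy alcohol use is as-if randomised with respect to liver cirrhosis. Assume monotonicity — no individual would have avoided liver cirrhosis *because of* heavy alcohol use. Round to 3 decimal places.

PS ≈ 0.087

p₁ = 0.122, p₀ = 0.0386.
Under exogeneity and monotonicity, PS = (p₁ − p₀) / (1 − p₀).
PS = (0.122 − 0.0386) / (1 − 0.0386) = 0.0834 / 0.9614 ≈ 0.0867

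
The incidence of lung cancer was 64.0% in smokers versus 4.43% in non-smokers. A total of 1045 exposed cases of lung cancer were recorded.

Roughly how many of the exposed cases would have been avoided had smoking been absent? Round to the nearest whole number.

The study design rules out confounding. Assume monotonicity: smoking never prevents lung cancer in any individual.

about 973 cases

p₁ = 0.64, p₀ = 0.0443.
PN = (p₁ − p₀)/p₁ = (0.64 − 0.0443) / 0.64 ≈ 0.93078.
Attributable cases ≈ PN × (exposed cases) = 0.93078 × 1045 ≈ 972.67.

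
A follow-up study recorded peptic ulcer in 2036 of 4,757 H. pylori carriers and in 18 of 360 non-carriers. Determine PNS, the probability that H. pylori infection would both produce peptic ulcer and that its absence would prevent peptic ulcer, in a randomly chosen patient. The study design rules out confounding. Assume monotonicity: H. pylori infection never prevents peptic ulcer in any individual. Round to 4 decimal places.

p₁ = P(outcome | exposed) = 2036/4757 = 0.428
p₀ = P(outcome | unexposed) = 18/360 = 0.05
Under exogeneity and monotonicity, PNS = p₁ − p₀.
PNS = 0.428 − 0.05 = 0.378

PNS ≈ 0.3780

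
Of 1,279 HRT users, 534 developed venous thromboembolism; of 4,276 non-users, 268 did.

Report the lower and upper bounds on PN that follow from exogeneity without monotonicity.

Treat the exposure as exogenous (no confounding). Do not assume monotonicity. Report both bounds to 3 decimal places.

p₁ = P(outcome | exposed) = 534/1279 = 0.41751
p₀ = P(outcome | unexposed) = 268/4276 = 0.062675
Under exogeneity alone the bounds on PN are max{0,(p₁−p₀)/p₁} ≤ PN ≤ min{1,(1−p₀)/p₁}.
  lower = (p₁ − p₀)/p₁ = 0.35484 / 0.41751 ≈ 0.8499
  upper = min{1, (1 − p₀)/p₁} = 0.93732 / 0.41751 ≈ 2.2450 → capped at 1

0.850 ≤ PN ≤ 1.000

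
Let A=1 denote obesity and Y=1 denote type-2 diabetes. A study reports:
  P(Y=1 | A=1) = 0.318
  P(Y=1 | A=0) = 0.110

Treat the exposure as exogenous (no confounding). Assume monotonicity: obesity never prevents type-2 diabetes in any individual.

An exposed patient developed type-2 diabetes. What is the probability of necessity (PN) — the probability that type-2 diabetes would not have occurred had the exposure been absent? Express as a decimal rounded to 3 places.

PN ≈ 0.654

Let p₁ = 0.318, p₀ = 0.11.
Under exogeneity and monotonicity, PN = (p₁ − p₀) / p₁.
PN = (0.318 − 0.11) / 0.318 = 0.208 / 0.318 ≈ 0.6541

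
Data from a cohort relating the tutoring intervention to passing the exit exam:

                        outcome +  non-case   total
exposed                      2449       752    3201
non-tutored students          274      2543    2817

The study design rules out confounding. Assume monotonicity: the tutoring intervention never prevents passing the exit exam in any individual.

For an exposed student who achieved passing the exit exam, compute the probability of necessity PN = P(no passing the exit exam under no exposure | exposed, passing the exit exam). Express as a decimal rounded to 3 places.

PN ≈ 0.873

p₁ = P(outcome | exposed) = 2449/3201 = 0.76507
p₀ = P(outcome | unexposed) = 274/2817 = 0.097267
Under exogeneity and monotonicity, PN = (p₁ − p₀) / p₁.
PN = (0.76507 − 0.097267) / 0.76507 = 0.66781 / 0.76507 ≈ 0.8729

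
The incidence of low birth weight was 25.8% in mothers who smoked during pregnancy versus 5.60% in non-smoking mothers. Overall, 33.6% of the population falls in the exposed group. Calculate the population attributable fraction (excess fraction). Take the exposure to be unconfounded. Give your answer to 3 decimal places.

PAF ≈ 0.548

p₁ = 0.258, p₀ = 0.056.
Overall risk P(Y=1) = π·p₁ + (1−π)·p₀ = 0.336×0.258 + 0.664×0.056 = 0.12387.
Under exogeneity, PAF = [P(Y=1) − p₀] / P(Y=1).
PAF = (0.12387 − 0.056) / 0.12387 ≈ 0.5479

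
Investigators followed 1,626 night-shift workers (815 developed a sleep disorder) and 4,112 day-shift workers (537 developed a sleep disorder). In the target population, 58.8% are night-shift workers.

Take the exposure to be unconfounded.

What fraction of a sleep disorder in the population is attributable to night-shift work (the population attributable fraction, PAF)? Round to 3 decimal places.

p₁ = P(outcome | exposed) = 815/1626 = 0.50123
p₀ = P(outcome | unexposed) = 537/4112 = 0.13059
Overall risk P(Y=1) = π·p₁ + (1−π)·p₀ = 0.588×0.50123 + 0.412×0.13059 = 0.34853.
Under exogeneity, PAF = [P(Y=1) − p₀] / P(Y=1).
PAF = (0.34853 − 0.13059) / 0.34853 ≈ 0.6253

PAF ≈ 0.625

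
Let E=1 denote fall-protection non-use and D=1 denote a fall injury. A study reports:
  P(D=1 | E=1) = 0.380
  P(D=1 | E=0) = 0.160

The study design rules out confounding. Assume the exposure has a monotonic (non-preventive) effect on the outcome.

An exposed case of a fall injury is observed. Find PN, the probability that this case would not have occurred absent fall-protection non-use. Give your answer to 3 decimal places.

PN ≈ 0.579

Let p₁ = 0.38, p₀ = 0.16.
Under exogeneity and monotonicity, PN = (p₁ − p₀) / p₁.
PN = (0.38 − 0.16) / 0.38 = 0.22 / 0.38 ≈ 0.5789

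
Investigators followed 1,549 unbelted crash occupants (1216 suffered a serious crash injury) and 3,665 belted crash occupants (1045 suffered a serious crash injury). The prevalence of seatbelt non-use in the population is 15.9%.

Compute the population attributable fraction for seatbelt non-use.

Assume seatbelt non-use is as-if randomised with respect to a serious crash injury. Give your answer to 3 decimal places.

p₁ = P(outcome | exposed) = 1216/1549 = 0.78502
p₀ = P(outcome | unexposed) = 1045/3665 = 0.28513
Overall risk P(Y=1) = π·p₁ + (1−π)·p₀ = 0.159×0.78502 + 0.841×0.28513 = 0.36461.
Under exogeneity, PAF = [P(Y=1) − p₀] / P(Y=1).
PAF = (0.36461 − 0.28513) / 0.36461 ≈ 0.2180

PAF ≈ 0.218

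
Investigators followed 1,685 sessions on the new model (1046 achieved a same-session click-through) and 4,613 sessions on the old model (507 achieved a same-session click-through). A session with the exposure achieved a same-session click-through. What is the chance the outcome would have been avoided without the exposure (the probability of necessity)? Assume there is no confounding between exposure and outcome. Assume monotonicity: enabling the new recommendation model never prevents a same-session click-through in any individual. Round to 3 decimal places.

PN ≈ 0.823

p₁ = P(outcome | exposed) = 1046/1685 = 0.62077
p₀ = P(outcome | unexposed) = 507/4613 = 0.10991
Under exogeneity and monotonicity, PN = (p₁ − p₀) / p₁.
PN = (0.62077 − 0.10991) / 0.62077 = 0.51086 / 0.62077 ≈ 0.8230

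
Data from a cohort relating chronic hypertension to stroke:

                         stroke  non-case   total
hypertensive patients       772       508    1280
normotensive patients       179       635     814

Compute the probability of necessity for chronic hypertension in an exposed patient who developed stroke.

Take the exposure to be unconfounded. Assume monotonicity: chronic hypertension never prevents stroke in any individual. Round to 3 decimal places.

p₁ = P(outcome | exposed) = 772/1280 = 0.60313
p₀ = P(outcome | unexposed) = 179/814 = 0.2199
Under exogeneity and monotonicity, PN = (p₁ − p₀)/p₁.
PN = (0.60313 − 0.2199) / 0.60313 ≈ 0.6354

PN ≈ 0.635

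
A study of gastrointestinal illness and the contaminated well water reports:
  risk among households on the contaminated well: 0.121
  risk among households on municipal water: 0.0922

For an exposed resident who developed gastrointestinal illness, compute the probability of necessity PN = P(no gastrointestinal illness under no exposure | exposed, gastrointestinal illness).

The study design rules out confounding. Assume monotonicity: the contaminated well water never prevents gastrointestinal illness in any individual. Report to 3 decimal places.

Let p₁ = 0.121, p₀ = 0.0922.
Under exogeneity and monotonicity, PN = (p₁ − p₀) / p₁.
PN = (0.121 − 0.0922) / 0.121 = 0.0288 / 0.121 ≈ 0.2380

PN ≈ 0.238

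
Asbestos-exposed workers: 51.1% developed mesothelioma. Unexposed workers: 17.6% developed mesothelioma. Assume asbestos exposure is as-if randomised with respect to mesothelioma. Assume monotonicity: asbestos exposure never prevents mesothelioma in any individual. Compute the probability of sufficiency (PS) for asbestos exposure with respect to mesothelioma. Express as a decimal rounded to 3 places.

PS ≈ 0.407

p₁ = 0.511, p₀ = 0.176.
Under exogeneity and monotonicity, PS = (p₁ − p₀) / (1 − p₀).
PS = (0.511 − 0.176) / (1 − 0.176) = 0.335 / 0.824 ≈ 0.4066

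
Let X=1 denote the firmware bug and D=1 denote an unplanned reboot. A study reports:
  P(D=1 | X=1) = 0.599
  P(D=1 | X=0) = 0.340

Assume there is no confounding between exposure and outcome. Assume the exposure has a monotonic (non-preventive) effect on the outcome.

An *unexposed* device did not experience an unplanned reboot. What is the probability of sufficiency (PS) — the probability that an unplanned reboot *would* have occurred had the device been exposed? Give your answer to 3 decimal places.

PS ≈ 0.392

Let p₁ = 0.599, p₀ = 0.34.
Under exogeneity and monotonicity, PS = (p₁ − p₀) / (1 − p₀).
PS = (0.599 − 0.34) / (1 − 0.34) = 0.259 / 0.66 ≈ 0.3924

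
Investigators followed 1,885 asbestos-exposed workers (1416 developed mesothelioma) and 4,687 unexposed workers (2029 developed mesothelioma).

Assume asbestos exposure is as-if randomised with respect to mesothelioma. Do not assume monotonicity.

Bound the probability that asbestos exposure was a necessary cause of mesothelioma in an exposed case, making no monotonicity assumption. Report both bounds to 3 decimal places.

0.424 ≤ PN ≤ 0.755

p₁ = P(outcome | exposed) = 1416/1885 = 0.75119
p₀ = P(outcome | unexposed) = 2029/4687 = 0.4329
Under exogeneity alone the bounds on PN are max{0,(p₁−p₀)/p₁} ≤ PN ≤ min{1,(1−p₀)/p₁}.
  lower = (p₁ − p₀)/p₁ = 0.31829 / 0.75119 ≈ 0.4237
  upper = min{1, (1 − p₀)/p₁} = 0.5671 / 0.75119 ≈ 0.7549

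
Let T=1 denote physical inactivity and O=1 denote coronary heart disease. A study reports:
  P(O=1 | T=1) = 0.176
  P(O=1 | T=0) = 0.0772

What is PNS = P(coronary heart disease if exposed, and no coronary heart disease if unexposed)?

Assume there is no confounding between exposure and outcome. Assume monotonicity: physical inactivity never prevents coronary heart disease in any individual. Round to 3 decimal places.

Let p₁ = 0.176, p₀ = 0.0772.
Under exogeneity and monotonicity, PNS = p₁ − p₀.
PNS = 0.176 − 0.0772 = 0.0988

PNS ≈ 0.099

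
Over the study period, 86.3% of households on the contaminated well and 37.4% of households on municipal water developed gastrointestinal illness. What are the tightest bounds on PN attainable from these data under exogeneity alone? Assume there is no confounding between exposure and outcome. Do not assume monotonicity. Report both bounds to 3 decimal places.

0.567 ≤ PN ≤ 0.725

p₁ = 0.863, p₀ = 0.374.
Under exogeneity alone the bounds on PN are max{0,(p₁−p₀)/p₁} ≤ PN ≤ min{1,(1−p₀)/p₁}.
  lower = (p₁ − p₀)/p₁ = 0.489 / 0.863 ≈ 0.5666
  upper = min{1, (1 − p₀)/p₁} = 0.626 / 0.863 ≈ 0.7254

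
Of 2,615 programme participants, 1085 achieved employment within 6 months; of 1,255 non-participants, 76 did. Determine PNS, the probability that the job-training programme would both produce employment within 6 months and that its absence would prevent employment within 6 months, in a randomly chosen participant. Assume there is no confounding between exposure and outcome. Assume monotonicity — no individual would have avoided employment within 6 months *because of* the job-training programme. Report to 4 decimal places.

PNS ≈ 0.3544

p₁ = P(outcome | exposed) = 1085/2615 = 0.41491
p₀ = P(outcome | unexposed) = 76/1255 = 0.060558
Under exogeneity and monotonicity, PNS = p₁ − p₀.
PNS = 0.41491 − 0.060558 = 0.35436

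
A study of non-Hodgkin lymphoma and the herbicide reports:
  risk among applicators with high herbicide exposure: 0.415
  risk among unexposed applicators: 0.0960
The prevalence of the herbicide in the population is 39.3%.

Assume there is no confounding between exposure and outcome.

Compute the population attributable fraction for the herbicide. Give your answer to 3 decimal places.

PAF ≈ 0.566

Let p₁ = 0.415, p₀ = 0.096.
Overall risk P(Y=1) = π·p₁ + (1−π)·p₀ = 0.393×0.415 + 0.607×0.096 = 0.22137.
Under exogeneity, PAF = [P(Y=1) − p₀] / P(Y=1).
PAF = (0.22137 − 0.096) / 0.22137 ≈ 0.5663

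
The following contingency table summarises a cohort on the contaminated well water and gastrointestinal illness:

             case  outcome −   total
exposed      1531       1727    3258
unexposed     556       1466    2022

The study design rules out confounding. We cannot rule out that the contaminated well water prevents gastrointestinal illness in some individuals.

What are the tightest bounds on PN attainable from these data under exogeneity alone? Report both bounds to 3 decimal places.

p₁ = P(outcome | exposed) = 1531/3258 = 0.46992
p₀ = P(outcome | unexposed) = 556/2022 = 0.27498
Under exogeneity alone the bounds on PN are max{0,(p₁−p₀)/p₁} ≤ PN ≤ min{1,(1−p₀)/p₁}.
  lower = (p₁ − p₀)/p₁ = 0.19494 / 0.46992 ≈ 0.4148
  upper = min{1, (1 − p₀)/p₁} = 0.72502 / 0.46992 ≈ 1.5429 → capped at 1

0.415 ≤ PN ≤ 1.000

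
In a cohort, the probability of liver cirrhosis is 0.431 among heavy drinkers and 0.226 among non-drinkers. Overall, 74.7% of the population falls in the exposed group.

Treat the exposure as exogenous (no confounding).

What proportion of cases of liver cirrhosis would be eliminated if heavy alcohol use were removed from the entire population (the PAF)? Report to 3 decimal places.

PAF ≈ 0.404

Let p₁ = 0.431, p₀ = 0.226.
Overall risk P(Y=1) = π·p₁ + (1−π)·p₀ = 0.747×0.431 + 0.253×0.226 = 0.37913.
Under exogeneity, PAF = [P(Y=1) − p₀] / P(Y=1).
PAF = (0.37913 − 0.226) / 0.37913 ≈ 0.4039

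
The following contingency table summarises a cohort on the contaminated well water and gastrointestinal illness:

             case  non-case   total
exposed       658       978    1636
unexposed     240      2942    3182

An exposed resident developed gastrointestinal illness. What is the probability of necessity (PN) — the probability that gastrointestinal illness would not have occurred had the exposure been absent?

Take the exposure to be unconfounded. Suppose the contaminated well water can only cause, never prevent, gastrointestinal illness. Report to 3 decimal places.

p₁ = P(outcome | exposed) = 658/1636 = 0.4022
p₀ = P(outcome | unexposed) = 240/3182 = 0.075424
Under exogeneity and monotonicity, PN = (p₁ − p₀) / p₁.
PN = (0.4022 − 0.075424) / 0.4022 = 0.32678 / 0.4022 ≈ 0.8125

PN ≈ 0.812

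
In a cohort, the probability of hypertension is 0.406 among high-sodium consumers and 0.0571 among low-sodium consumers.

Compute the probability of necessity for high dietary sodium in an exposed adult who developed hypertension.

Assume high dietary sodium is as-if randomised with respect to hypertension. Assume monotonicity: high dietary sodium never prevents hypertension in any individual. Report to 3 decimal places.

Let p₁ = 0.406, p₀ = 0.0571.
Under exogeneity and monotonicity, PN = (p₁ − p₀) / p₁.
PN = (0.406 − 0.0571) / 0.406 = 0.3489 / 0.406 ≈ 0.8594

PN ≈ 0.859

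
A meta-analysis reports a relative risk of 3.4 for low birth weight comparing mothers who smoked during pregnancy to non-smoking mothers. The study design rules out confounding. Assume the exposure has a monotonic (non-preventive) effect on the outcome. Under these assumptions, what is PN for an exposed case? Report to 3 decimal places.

PN ≈ 0.706

Under exogeneity and monotonicity, PN = (RR − 1) / RR = 1 − 1/RR.
PN = (3.4 − 1) / 3.4 = 2.4 / 3.4 ≈ 0.7059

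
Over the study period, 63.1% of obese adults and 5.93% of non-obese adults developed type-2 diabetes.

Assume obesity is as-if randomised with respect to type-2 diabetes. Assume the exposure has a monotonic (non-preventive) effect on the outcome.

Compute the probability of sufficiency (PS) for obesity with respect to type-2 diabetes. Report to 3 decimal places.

p₁ = 0.631, p₀ = 0.0593.
Under exogeneity and monotonicity, PS = (p₁ − p₀) / (1 − p₀).
PS = (0.631 − 0.0593) / (1 − 0.0593) = 0.5717 / 0.9407 ≈ 0.6077

PS ≈ 0.608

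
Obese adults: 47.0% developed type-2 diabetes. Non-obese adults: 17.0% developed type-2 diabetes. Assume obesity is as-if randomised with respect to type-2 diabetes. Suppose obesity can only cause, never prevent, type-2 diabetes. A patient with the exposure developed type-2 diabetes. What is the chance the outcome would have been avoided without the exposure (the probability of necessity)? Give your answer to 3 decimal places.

p₁ = 0.47, p₀ = 0.17.
Under exogeneity and monotonicity, PN = (p₁ − p₀) / p₁.
PN = (0.47 − 0.17) / 0.47 = 0.3 / 0.47 ≈ 0.6383

PN ≈ 0.638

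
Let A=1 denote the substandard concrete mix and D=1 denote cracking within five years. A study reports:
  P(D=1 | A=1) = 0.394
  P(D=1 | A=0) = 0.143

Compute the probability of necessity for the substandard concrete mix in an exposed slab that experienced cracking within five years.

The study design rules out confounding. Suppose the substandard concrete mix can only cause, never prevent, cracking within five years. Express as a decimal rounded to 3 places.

PN ≈ 0.637

Let p₁ = 0.394, p₀ = 0.143.
Under exogeneity and monotonicity, PN = (p₁ − p₀) / p₁.
PN = (0.394 − 0.143) / 0.394 = 0.251 / 0.394 ≈ 0.6371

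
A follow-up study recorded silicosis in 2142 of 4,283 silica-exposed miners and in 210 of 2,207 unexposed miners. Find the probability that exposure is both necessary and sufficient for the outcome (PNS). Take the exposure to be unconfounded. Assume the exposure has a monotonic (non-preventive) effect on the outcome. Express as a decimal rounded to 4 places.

PNS ≈ 0.4050

p₁ = P(outcome | exposed) = 2142/4283 = 0.50012
p₀ = P(outcome | unexposed) = 210/2207 = 0.095152
Under exogeneity and monotonicity, PNS = p₁ − p₀.
PNS = 0.50012 − 0.095152 = 0.40496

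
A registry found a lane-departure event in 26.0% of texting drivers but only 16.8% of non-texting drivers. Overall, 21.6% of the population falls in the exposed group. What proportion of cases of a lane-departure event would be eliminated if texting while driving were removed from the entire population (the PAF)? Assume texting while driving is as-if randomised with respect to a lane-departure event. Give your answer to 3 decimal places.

p₁ = 0.26, p₀ = 0.168.
Overall risk P(Y=1) = π·p₁ + (1−π)·p₀ = 0.216×0.26 + 0.784×0.168 = 0.18787.
Under exogeneity, PAF = [P(Y=1) − p₀] / P(Y=1).
PAF = (0.18787 − 0.168) / 0.18787 ≈ 0.1058

PAF ≈ 0.106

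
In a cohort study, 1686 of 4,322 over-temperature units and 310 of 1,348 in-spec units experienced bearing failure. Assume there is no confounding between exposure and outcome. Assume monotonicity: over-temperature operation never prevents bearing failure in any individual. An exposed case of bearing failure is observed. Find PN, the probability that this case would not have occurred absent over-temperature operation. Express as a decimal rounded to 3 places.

PN ≈ 0.410

p₁ = P(outcome | exposed) = 1686/4322 = 0.3901
p₀ = P(outcome | unexposed) = 310/1348 = 0.22997
Under exogeneity and monotonicity, PN = (p₁ − p₀) / p₁.
PN = (0.3901 − 0.22997) / 0.3901 = 0.16013 / 0.3901 ≈ 0.4105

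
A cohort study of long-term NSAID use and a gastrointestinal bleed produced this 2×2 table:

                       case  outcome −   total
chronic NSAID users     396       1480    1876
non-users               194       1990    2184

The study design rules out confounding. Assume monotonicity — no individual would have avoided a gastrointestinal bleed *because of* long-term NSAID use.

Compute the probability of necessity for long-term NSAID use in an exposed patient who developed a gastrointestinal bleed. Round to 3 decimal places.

PN ≈ 0.579

p₁ = P(outcome | exposed) = 396/1876 = 0.21109
p₀ = P(outcome | unexposed) = 194/2184 = 0.088828
Under exogeneity and monotonicity, PN = (p₁ − p₀) / p₁.
PN = (0.21109 − 0.088828) / 0.21109 = 0.12226 / 0.21109 ≈ 0.5792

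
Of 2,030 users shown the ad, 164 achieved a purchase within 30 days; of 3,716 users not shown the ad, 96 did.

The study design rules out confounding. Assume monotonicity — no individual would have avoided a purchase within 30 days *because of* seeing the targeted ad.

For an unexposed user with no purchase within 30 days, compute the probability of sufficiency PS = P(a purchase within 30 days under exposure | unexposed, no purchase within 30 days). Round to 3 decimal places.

PS ≈ 0.056

p₁ = P(outcome | exposed) = 164/2030 = 0.080788
p₀ = P(outcome | unexposed) = 96/3716 = 0.025834
Under exogeneity and monotonicity, PS = (p₁ − p₀) / (1 − p₀).
PS = (0.080788 − 0.025834) / (1 − 0.025834) = 0.054954 / 0.97417 ≈ 0.0564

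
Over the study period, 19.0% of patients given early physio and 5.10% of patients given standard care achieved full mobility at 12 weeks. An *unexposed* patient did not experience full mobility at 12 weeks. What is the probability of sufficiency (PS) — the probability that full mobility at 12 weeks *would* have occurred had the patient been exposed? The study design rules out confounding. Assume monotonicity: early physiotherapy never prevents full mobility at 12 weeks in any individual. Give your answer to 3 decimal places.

p₁ = 0.19, p₀ = 0.051.
Under exogeneity and monotonicity, PS = (p₁ − p₀) / (1 − p₀).
PS = (0.19 − 0.051) / (1 − 0.051) = 0.139 / 0.949 ≈ 0.1465

PS ≈ 0.146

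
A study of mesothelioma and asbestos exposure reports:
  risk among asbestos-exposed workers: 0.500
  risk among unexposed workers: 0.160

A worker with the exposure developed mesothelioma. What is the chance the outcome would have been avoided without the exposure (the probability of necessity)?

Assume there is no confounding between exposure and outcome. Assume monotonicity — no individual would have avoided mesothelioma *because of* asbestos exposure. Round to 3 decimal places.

Let p₁ = 0.5, p₀ = 0.16.
Under exogeneity and monotonicity, PN = (p₁ − p₀) / p₁.
PN = (0.5 − 0.16) / 0.5 = 0.34 / 0.5 ≈ 0.6800

PN ≈ 0.680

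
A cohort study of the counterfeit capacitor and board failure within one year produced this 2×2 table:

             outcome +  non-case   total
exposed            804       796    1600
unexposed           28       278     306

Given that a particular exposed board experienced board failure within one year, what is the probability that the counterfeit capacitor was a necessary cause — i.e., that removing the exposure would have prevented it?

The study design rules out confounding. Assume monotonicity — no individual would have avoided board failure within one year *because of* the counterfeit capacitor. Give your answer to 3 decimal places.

p₁ = P(outcome | exposed) = 804/1600 = 0.5025
p₀ = P(outcome | unexposed) = 28/306 = 0.091503
Under exogeneity and monotonicity, PN = (p₁ − p₀) / p₁.
PN = (0.5025 − 0.091503) / 0.5025 = 0.411 / 0.5025 ≈ 0.8179

PN ≈ 0.818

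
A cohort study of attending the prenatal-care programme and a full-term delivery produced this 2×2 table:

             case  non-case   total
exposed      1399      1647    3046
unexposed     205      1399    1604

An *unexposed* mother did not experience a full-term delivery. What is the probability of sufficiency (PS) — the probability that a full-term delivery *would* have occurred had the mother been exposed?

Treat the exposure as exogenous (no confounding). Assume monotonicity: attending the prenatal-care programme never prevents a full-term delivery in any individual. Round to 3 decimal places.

p₁ = P(outcome | exposed) = 1399/3046 = 0.45929
p₀ = P(outcome | unexposed) = 205/1604 = 0.12781
Under exogeneity and monotonicity, PS = (p₁ − p₀) / (1 − p₀).
PS = (0.45929 − 0.12781) / (1 − 0.12781) = 0.33149 / 0.87219 ≈ 0.3801

PS ≈ 0.380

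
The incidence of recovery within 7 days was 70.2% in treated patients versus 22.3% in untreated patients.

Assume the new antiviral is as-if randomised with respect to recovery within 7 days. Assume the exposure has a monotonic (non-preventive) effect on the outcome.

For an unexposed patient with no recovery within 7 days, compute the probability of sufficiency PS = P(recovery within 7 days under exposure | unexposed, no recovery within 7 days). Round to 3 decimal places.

PS ≈ 0.616

p₁ = 0.702, p₀ = 0.223.
Under exogeneity and monotonicity, PS = (p₁ − p₀) / (1 − p₀).
PS = (0.702 − 0.223) / (1 − 0.223) = 0.479 / 0.777 ≈ 0.6165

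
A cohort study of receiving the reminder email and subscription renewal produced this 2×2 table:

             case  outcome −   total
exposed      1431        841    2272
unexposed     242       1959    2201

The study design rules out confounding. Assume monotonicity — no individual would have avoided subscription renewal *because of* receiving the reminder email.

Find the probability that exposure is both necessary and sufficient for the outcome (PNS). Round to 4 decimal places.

p₁ = P(outcome | exposed) = 1431/2272 = 0.62984
p₀ = P(outcome | unexposed) = 242/2201 = 0.10995
Under exogeneity and monotonicity, PNS = p₁ − p₀.
PNS = 0.62984 − 0.10995 = 0.51989

PNS ≈ 0.5199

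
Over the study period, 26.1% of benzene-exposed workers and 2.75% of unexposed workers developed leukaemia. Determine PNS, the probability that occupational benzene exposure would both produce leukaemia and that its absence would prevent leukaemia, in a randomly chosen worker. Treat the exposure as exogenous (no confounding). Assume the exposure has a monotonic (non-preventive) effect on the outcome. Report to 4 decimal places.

PNS ≈ 0.2335

p₁ = 0.261, p₀ = 0.0275.
Under exogeneity and monotonicity, PNS = p₁ − p₀.
PNS = 0.261 − 0.0275 = 0.2335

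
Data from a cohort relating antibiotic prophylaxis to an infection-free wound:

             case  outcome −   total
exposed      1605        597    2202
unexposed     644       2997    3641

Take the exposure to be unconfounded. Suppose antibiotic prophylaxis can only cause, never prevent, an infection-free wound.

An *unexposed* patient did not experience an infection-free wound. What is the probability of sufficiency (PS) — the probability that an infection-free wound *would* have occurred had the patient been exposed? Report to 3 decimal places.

p₁ = P(outcome | exposed) = 1605/2202 = 0.72888
p₀ = P(outcome | unexposed) = 644/3641 = 0.17687
Under exogeneity and monotonicity, PS = (p₁ − p₀) / (1 − p₀).
PS = (0.72888 − 0.17687) / (1 − 0.17687) = 0.55201 / 0.82313 ≈ 0.6706

PS ≈ 0.671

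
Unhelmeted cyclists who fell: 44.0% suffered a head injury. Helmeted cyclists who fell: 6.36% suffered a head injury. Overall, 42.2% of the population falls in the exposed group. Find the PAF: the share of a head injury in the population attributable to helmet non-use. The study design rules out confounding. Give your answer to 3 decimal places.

p₁ = 0.44, p₀ = 0.0636.
Overall risk P(Y=1) = π·p₁ + (1−π)·p₀ = 0.422×0.44 + 0.578×0.0636 = 0.22244.
Under exogeneity, PAF = [P(Y=1) − p₀] / P(Y=1).
PAF = (0.22244 − 0.0636) / 0.22244 ≈ 0.7141

PAF ≈ 0.714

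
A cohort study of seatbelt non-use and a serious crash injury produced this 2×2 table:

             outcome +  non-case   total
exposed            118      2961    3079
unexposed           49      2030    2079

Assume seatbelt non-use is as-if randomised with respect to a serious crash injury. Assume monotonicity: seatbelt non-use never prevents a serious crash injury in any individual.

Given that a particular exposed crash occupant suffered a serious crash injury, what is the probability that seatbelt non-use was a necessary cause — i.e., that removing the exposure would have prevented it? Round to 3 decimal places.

PN ≈ 0.385

p₁ = P(outcome | exposed) = 118/3079 = 0.038324
p₀ = P(outcome | unexposed) = 49/2079 = 0.023569
Under exogeneity and monotonicity, PN = (p₁ − p₀)/p₁.
PN = (0.038324 − 0.023569) / 0.038324 ≈ 0.3850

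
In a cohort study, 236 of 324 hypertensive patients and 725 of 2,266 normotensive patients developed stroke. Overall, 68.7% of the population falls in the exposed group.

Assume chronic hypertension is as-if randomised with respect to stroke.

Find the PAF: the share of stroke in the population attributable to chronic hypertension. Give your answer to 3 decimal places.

PAF ≈ 0.467

p₁ = P(outcome | exposed) = 236/324 = 0.7284
p₀ = P(outcome | unexposed) = 725/2266 = 0.31995
Overall risk P(Y=1) = π·p₁ + (1−π)·p₀ = 0.687×0.7284 + 0.313×0.31995 = 0.60055.
Under exogeneity, PAF = [P(Y=1) − p₀] / P(Y=1).
PAF = (0.60055 − 0.31995) / 0.60055 ≈ 0.4672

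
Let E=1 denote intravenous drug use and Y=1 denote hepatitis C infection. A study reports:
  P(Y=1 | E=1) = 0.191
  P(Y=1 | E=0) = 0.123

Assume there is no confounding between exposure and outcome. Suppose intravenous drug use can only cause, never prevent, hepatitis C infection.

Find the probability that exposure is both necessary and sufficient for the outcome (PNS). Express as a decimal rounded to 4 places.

Let p₁ = 0.191, p₀ = 0.123.
Under exogeneity and monotonicity, PNS = p₁ − p₀.
PNS = 0.191 − 0.123 = 0.068

PNS ≈ 0.0680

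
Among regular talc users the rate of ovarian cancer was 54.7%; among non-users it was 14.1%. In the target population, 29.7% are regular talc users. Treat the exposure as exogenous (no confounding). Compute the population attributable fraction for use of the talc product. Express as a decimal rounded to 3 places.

p₁ = 0.547, p₀ = 0.141.
Overall risk P(Y=1) = π·p₁ + (1−π)·p₀ = 0.297×0.547 + 0.703×0.141 = 0.26158.
Under exogeneity, PAF = [P(Y=1) − p₀] / P(Y=1).
PAF = (0.26158 − 0.141) / 0.26158 ≈ 0.4610

PAF ≈ 0.461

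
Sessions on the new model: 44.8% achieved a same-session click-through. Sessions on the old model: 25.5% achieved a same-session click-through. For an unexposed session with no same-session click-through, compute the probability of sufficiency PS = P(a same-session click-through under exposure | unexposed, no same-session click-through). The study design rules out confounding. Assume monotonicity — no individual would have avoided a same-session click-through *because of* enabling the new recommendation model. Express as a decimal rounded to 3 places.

PS ≈ 0.259

p₁ = 0.448, p₀ = 0.255.
Under exogeneity and monotonicity, PS = (p₁ − p₀) / (1 − p₀).
PS = (0.448 − 0.255) / (1 − 0.255) = 0.193 / 0.745 ≈ 0.2591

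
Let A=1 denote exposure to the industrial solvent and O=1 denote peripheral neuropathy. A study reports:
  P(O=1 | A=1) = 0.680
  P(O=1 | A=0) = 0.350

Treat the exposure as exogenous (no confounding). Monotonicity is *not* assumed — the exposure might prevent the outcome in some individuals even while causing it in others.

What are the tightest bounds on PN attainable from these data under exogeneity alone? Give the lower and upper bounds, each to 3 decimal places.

0.485 ≤ PN ≤ 0.956

Let p₁ = 0.68, p₀ = 0.35.
Under exogeneity alone the bounds on PN are max{0,(p₁−p₀)/p₁} ≤ PN ≤ min{1,(1−p₀)/p₁}.
  lower = (p₁ − p₀)/p₁ = 0.33 / 0.68 ≈ 0.4853
  upper = min{1, (1 − p₀)/p₁} = 0.65 / 0.68 ≈ 0.9559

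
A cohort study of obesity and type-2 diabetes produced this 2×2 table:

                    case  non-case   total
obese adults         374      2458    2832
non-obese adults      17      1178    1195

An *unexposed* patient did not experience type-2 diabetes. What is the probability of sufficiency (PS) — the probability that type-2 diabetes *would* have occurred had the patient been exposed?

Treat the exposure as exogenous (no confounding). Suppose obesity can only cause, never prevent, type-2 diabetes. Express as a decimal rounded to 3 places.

PS ≈ 0.120

p₁ = P(outcome | exposed) = 374/2832 = 0.13206
p₀ = P(outcome | unexposed) = 17/1195 = 0.014226
Under exogeneity and monotonicity, PS = (p₁ − p₀)/(1 − p₀).
PS = (0.13206 − 0.014226) / 0.98577 ≈ 0.1195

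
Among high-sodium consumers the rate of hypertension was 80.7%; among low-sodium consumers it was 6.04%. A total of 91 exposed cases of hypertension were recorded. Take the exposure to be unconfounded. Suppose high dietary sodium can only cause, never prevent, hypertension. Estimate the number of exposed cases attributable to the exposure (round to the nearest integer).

about 84 cases

p₁ = 0.807, p₀ = 0.0604.
PN = (p₁ − p₀)/p₁ = (0.807 − 0.0604) / 0.807 ≈ 0.92515.
Attributable cases ≈ PN × (exposed cases) = 0.92515 × 91 ≈ 84.19.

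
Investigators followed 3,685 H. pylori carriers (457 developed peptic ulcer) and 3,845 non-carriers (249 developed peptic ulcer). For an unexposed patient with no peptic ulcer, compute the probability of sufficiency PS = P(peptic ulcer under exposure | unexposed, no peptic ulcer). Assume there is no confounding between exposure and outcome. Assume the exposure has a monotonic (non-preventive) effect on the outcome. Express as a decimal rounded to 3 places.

PS ≈ 0.063

p₁ = P(outcome | exposed) = 457/3685 = 0.12402
p₀ = P(outcome | unexposed) = 249/3845 = 0.064759
Under exogeneity and monotonicity, PS = (p₁ − p₀) / (1 − p₀).
PS = (0.12402 − 0.064759) / (1 − 0.064759) = 0.059257 / 0.93524 ≈ 0.0634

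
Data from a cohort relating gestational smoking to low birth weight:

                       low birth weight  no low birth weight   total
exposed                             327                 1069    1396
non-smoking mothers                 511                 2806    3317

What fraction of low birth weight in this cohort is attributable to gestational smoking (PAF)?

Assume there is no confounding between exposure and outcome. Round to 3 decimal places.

p₁ = P(outcome | exposed) = 327/1396 = 0.23424
p₀ = P(outcome | unexposed) = 511/3317 = 0.15405
Exposure prevalence π = 1396/4713 = 0.2962; overall risk P(Y=1) = 0.17781.
Under exogeneity, PAF = [P(Y=1) − p₀]/P(Y=1).
PAF = (0.17781 − 0.15405) / 0.17781 ≈ 0.1336

PAF ≈ 0.134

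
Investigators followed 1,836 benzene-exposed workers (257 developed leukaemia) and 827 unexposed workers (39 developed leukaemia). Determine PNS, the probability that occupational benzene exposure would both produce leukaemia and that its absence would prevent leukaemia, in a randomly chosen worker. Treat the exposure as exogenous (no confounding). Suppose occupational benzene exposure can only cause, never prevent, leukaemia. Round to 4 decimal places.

PNS ≈ 0.0928

p₁ = P(outcome | exposed) = 257/1836 = 0.13998
p₀ = P(outcome | unexposed) = 39/827 = 0.047158
Under exogeneity and monotonicity, PNS = p₁ − p₀.
PNS = 0.13998 − 0.047158 = 0.09282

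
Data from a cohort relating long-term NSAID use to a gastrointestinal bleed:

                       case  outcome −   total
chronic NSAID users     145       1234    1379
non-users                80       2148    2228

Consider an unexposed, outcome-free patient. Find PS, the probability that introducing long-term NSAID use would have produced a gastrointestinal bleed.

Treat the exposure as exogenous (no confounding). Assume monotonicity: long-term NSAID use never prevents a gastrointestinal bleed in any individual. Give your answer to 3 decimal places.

p₁ = P(outcome | exposed) = 145/1379 = 0.10515
p₀ = P(outcome | unexposed) = 80/2228 = 0.035907
Under exogeneity and monotonicity, PS = (p₁ − p₀) / (1 − p₀).
PS = (0.10515 − 0.035907) / (1 − 0.035907) = 0.069242 / 0.96409 ≈ 0.0718

PS ≈ 0.072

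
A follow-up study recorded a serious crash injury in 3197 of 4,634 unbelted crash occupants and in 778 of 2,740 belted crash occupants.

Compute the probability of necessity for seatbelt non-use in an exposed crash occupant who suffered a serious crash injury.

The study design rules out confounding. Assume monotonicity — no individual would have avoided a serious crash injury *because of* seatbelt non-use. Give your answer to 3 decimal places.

PN ≈ 0.588

p₁ = P(outcome | exposed) = 3197/4634 = 0.6899
p₀ = P(outcome | unexposed) = 778/2740 = 0.28394
Under exogeneity and monotonicity, PN = (p₁ − p₀) / p₁.
PN = (0.6899 − 0.28394) / 0.6899 = 0.40596 / 0.6899 ≈ 0.5884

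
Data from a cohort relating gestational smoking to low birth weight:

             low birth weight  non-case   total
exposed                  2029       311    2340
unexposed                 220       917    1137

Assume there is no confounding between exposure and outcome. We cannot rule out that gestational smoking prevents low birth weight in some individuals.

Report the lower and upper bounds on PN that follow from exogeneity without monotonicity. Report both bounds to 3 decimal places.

0.777 ≤ PN ≤ 0.930

p₁ = P(outcome | exposed) = 2029/2340 = 0.86709
p₀ = P(outcome | unexposed) = 220/1137 = 0.19349
Under exogeneity alone the bounds on PN are max{0,(p₁−p₀)/p₁} ≤ PN ≤ min{1,(1−p₀)/p₁}.
  lower = (p₁ − p₀)/p₁ = 0.6736 / 0.86709 ≈ 0.7769
  upper = min{1, (1 − p₀)/p₁} = 0.80651 / 0.86709 ≈ 0.9301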